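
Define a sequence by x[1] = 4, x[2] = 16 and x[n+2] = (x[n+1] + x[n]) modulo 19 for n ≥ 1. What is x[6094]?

1

We have x[1] = 4, x[2] = 16, x[3] = 1, x[4] = 17, x[5] = 18, x[6] = 16, x[7] = 15, x[8] = 12, x[9] = 8, x[10] = 1, x[11] = 9, x[12] = 10, x[13] = 0, x[14] = 10, x[15] = 10, x[16] = 1, x[17] = 11, x[18] = 12, x[19] = 4, x[20] = 16.
Since (x[19], x[20]) = (x[1], x[2]) = (4, 16) (two consecutive terms determine the rest), the sequence is periodic with period 18.
So x[6094] = x[1 + ((6094-1) mod 18)] = x[10] = 1.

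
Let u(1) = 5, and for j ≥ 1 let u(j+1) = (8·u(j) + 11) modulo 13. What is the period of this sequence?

Computing terms: u(1) = 5,  u(2) = 12,  u(3) = 3,  u(4) = 9,  u(5) = 5.
The sequence repeats with period 4.

4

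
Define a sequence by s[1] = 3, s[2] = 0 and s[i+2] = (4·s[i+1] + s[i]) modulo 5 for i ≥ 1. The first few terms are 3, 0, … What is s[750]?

2

We have s[1] = 3, s[2] = 0, s[3] = 3, s[4] = 2, s[5] = 1, s[6] = 1, s[7] = 0, s[8] = 1, s[9] = 4, s[10] = 2, s[11] = 2, s[12] = 0, s[13] = 2, s[14] = 3, s[15] = 4, s[16] = 4, s[17] = 0, s[18] = 4, s[19] = 1, s[20] = 3, s[21] = 3, s[22] = 0.
Since (s[21], s[22]) = (s[1], s[2]) = (3, 0) (two consecutive terms determine the rest), the sequence is periodic with period 20.
So s[750] = s[1 + ((750-1) mod 20)] = s[10] = 2.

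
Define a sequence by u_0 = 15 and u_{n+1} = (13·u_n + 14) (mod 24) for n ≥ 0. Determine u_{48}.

We have u_0 = 15, u_1 = 17, u_2 = 19, u_3 = 21, u_4 = 23, u_5 = 1, u_6 = 3, u_7 = 5, u_8 = 7, u_9 = 9, u_{10} = 11, u_{11} = 13, u_{12} = 15.
The sequence repeats with period 12.
(48 - 0) mod 12 = 0, so u_{48} = u_0 = 15.

15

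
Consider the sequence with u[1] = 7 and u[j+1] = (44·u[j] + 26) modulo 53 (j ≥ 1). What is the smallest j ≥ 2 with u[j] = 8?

13

u[1] = 7,  u[2] = 16,  u[3] = 41,  u[4] = 28,  u[5] = 39,  u[6] = 46,  u[7] = 36,  u[8] = 20,  u[9] = 5,  u[10] = 34,  u[11] = 38,  u[12] = 2,  u[13] = 8,  u[14] = 7.
Since u[14] = u[1] = 7, the sequence is periodic with period 13.
The value 8 first appears (with j ≥ 2) at u[13].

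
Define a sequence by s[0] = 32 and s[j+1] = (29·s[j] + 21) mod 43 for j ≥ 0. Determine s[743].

16

Listing terms: s[0] = 32,  s[1] = 3,  s[2] = 22,  s[3] = 14,  s[4] = 40,  s[5] = 20,  s[6] = 42,  s[7] = 35,  s[8] = 4,  s[9] = 8,  s[10] = 38,  s[11] = 5,  s[12] = 37,  s[13] = 19,  s[14] = 13,  s[15] = 11,  s[16] = 39,  s[17] = 34,  s[18] = 18,  s[19] = 27,  s[20] = 30,  s[21] = 31,  s[22] = 17,  s[23] = 41,  s[24] = 6,  s[25] = 23,  s[26] = 0,  s[27] = 21,  s[28] = 28,  s[29] = 16,  s[30] = 12,  s[31] = 25,  s[32] = 15,  s[33] = 26,  s[34] = 1,  s[35] = 7,  s[36] = 9,  s[37] = 24,  s[38] = 29,  s[39] = 2,  s[40] = 36,  s[41] = 33,  s[42] = 32.
The sequence repeats with period 42.
(743 - 0) mod 42 = 29, so s[743] = s[29] = 16.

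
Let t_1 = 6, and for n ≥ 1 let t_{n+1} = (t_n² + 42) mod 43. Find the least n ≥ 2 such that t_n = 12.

4

t_1 = 6,  t_2 = 35,  t_3 = 20,  t_4 = 12,  t_5 = 14,  t_6 = 23,  t_7 = 12.
Since t_7 = t_4 = 12, the sequence is eventually periodic: after a pre-period of length 3 it cycles with period 3.
The value 12 first appears (with n ≥ 2) at t_4.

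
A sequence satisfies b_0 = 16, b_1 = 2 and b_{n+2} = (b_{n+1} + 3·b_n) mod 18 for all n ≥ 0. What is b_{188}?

14

Computing terms: b_0 = 16,  b_1 = 2,  b_2 = 14,  b_3 = 2,  b_4 = 8,  b_5 = 14,  b_6 = 2.
Since (b_5, b_6) = (b_2, b_3) = (14, 2) (two consecutive terms determine the rest), the sequence is eventually periodic: after a pre-period of length 2 it cycles with period 3.
For n ≥ 2, b_n depends only on (n - 2) mod 3. (188 - 2) mod 3 = 0, so b_{188} = b_2 = 14.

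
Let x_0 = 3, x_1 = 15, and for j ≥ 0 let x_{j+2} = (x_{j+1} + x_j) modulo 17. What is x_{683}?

12

We have x_0 = 3; x_1 = 15; x_2 = 1; x_3 = 16; x_4 = 0; x_5 = 16; x_6 = 16; x_7 = 15; x_8 = 14; x_9 = 12; x_{10} = 9; x_{11} = 4; x_{12} = 13; x_{13} = 0; x_{14} = 13; x_{15} = 13; x_{16} = 9; x_{17} = 5; x_{18} = 14; x_{19} = 2; x_{20} = 16; x_{21} = 1; x_{22} = 0; x_{23} = 1; x_{24} = 1; x_{25} = 2; x_{26} = 3; x_{27} = 5; x_{28} = 8; x_{29} = 13; x_{30} = 4; x_{31} = 0; x_{32} = 4; x_{33} = 4; x_{34} = 8; x_{35} = 12; x_{36} = 3; x_{37} = 15.
The sequence repeats with period 36.
So x_{683} = x_{0 + ((683-0) mod 36)} = x_{35} = 12.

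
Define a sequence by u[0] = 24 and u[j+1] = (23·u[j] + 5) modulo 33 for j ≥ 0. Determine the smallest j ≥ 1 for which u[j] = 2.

11

Computing terms: u[0] = 24, u[1] = 29, u[2] = 12, u[3] = 17, u[4] = 0, u[5] = 5, u[6] = 21, u[7] = 26, u[8] = 9, u[9] = 14, u[10] = 30, u[11] = 2, u[12] = 18, u[13] = 23, u[14] = 6, u[15] = 11, u[16] = 27, u[17] = 32, u[18] = 15, u[19] = 20, u[20] = 3, u[21] = 8, u[22] = 24.
The sequence repeats with period 22.
The value 2 first appears (with j ≥ 1) at u[11].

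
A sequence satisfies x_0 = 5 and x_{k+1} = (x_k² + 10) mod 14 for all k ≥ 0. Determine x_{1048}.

x_0 = 5, x_1 = 7, x_2 = 3, x_3 = 5.
The sequence repeats with period 3.
So x_{1048} = x_{0 + ((1048-0) mod 3)} = x_1 = 7.

7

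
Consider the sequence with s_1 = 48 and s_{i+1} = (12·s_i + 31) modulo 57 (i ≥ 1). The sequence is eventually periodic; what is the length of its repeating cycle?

6

Listing terms: s_1 = 48, s_2 = 37, s_3 = 19, s_4 = 31, s_5 = 4, s_6 = 22, s_7 = 10, s_8 = 37.
Since s_8 = s_2 = 37, the sequence is eventually periodic: after a pre-period of length 1 it cycles with period 6.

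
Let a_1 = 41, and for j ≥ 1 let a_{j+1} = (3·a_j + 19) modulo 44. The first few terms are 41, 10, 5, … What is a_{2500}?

a_1 = 41, a_2 = 10, a_3 = 5, a_4 = 34, a_5 = 33, a_6 = 30, a_7 = 21, a_8 = 38, a_9 = 1, a_{10} = 22, a_{11} = 41.
Since a_{11} = a_1 = 41, the sequence is periodic with period 10.
(2500 - 1) mod 10 = 9, so a_{2500} = a_{10} = 22.

22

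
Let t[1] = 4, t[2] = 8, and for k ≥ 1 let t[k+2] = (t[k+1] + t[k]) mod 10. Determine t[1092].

We have t[1] = 4,  t[2] = 8,  t[3] = 2,  t[4] = 0,  t[5] = 2,  t[6] = 2,  t[7] = 4,  t[8] = 6,  t[9] = 0,  t[10] = 6,  t[11] = 6,  t[12] = 2,  t[13] = 8,  t[14] = 0,  t[15] = 8,  t[16] = 8,  t[17] = 6,  t[18] = 4,  t[19] = 0,  t[20] = 4,  t[21] = 4,  t[22] = 8.
The sequence repeats with period 20.
So t[1092] = t[1 + ((1092-1) mod 20)] = t[12] = 2.

2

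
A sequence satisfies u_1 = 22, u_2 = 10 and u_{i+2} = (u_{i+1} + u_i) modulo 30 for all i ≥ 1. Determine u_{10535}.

16

Listing terms: u_1 = 22; u_2 = 10; u_3 = 2; u_4 = 12; u_5 = 14; u_6 = 26; u_7 = 10; u_8 = 6; u_9 = 16; u_{10} = 22; u_{11} = 8; u_{12} = 0; u_{13} = 8; u_{14} = 8; u_{15} = 16; u_{16} = 24; u_{17} = 10; u_{18} = 4; u_{19} = 14; u_{20} = 18; u_{21} = 2; u_{22} = 20; u_{23} = 22; u_{24} = 12; u_{25} = 4; u_{26} = 16; u_{27} = 20; u_{28} = 6; u_{29} = 26; u_{30} = 2; u_{31} = 28; u_{32} = 0; u_{33} = 28; u_{34} = 28; u_{35} = 26; u_{36} = 24; u_{37} = 20; u_{38} = 14; u_{39} = 4; u_{40} = 18; u_{41} = 22; u_{42} = 10.
Since (u_{41}, u_{42}) = (u_1, u_2) = (22, 10) (two consecutive terms determine the rest), the sequence is periodic with period 40.
So u_{10535} = u_{1 + ((10535-1) mod 40)} = u_{15} = 16.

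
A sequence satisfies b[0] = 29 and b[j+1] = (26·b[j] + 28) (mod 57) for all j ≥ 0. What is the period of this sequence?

3

Listing terms: b[0] = 29; b[1] = 41; b[2] = 11; b[3] = 29.
Since b[3] = b[0] = 29, the sequence is periodic with period 3.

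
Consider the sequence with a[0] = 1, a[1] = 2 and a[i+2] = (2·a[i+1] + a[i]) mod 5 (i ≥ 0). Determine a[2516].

0

Listing terms: a[0] = 1; a[1] = 2; a[2] = 0; a[3] = 2; a[4] = 4; a[5] = 0; a[6] = 4; a[7] = 3; a[8] = 0; a[9] = 3; a[10] = 1; a[11] = 0; a[12] = 1; a[13] = 2.
The sequence repeats with period 12.
So a[2516] = a[0 + ((2516-0) mod 12)] = a[8] = 0.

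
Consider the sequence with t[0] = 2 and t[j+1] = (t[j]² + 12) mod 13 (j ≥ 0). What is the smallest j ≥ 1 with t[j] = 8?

2

t[0] = 2, t[1] = 3, t[2] = 8, t[3] = 11, t[4] = 3.
Since t[4] = t[1] = 3, the sequence is eventually periodic: after a pre-period of length 1 it cycles with period 3.
The value 8 first appears (with j ≥ 1) at t[2].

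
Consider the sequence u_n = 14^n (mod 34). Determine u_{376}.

Computing terms: u_0 = 1, u_1 = 14, u_2 = 26, u_3 = 24, u_4 = 30, u_5 = 12, u_6 = 32, u_7 = 6, u_8 = 16, u_9 = 20, u_{10} = 8, u_{11} = 10, u_{12} = 4, u_{13} = 22, u_{14} = 2, u_{15} = 28, u_{16} = 18, u_{17} = 14.
Since u_{17} = u_1 = 14, the sequence is eventually periodic: after a pre-period of length 1 it cycles with period 16.
For n ≥ 1, u_n depends only on (n - 1) mod 16. (376 - 1) mod 16 = 7, so u_{376} = u_8 = 16.

16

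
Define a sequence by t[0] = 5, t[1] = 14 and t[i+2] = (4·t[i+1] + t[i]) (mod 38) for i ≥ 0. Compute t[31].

We have t[0] = 5, t[1] = 14, t[2] = 23, t[3] = 30, t[4] = 29, t[5] = 32, t[6] = 5, t[7] = 14.
Since (t[6], t[7]) = (t[0], t[1]) = (5, 14) (two consecutive terms determine the rest), the sequence is periodic with period 6.
(31 - 0) mod 6 = 1, so t[31] = t[1] = 14.

14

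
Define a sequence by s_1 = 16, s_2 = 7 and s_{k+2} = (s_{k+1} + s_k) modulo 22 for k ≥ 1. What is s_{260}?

13

s_1 = 16; s_2 = 7; s_3 = 1; s_4 = 8; s_5 = 9; s_6 = 17; s_7 = 4; s_8 = 21; s_9 = 3; s_{10} = 2; s_{11} = 5; s_{12} = 7; s_{13} = 12; s_{14} = 19; s_{15} = 9; s_{16} = 6; s_{17} = 15; s_{18} = 21; s_{19} = 14; s_{20} = 13; s_{21} = 5; s_{22} = 18; s_{23} = 1; s_{24} = 19; s_{25} = 20; s_{26} = 17; s_{27} = 15; s_{28} = 10; s_{29} = 3; s_{30} = 13; s_{31} = 16; s_{32} = 7.
The sequence repeats with period 30.
So s_{260} = s_{1 + ((260-1) mod 30)} = s_{20} = 13.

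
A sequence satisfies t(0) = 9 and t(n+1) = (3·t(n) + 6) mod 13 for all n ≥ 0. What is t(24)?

9

t(0) = 9; t(1) = 7; t(2) = 1; t(3) = 9.
The sequence repeats with period 3.
(24 - 0) mod 3 = 0, so t(24) = t(0) = 9.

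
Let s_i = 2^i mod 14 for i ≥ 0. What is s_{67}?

We have s_0 = 1; s_1 = 2; s_2 = 4; s_3 = 8; s_4 = 2.
Since s_4 = s_1 = 2, the sequence is eventually periodic: after a pre-period of length 1 it cycles with period 3.
For i ≥ 1, s_i depends only on (i - 1) mod 3. (67 - 1) mod 3 = 0, so s_{67} = s_1 = 2.

2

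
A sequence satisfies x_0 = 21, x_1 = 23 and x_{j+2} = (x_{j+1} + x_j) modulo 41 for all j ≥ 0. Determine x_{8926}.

We have x_0 = 21,  x_1 = 23,  x_2 = 3,  x_3 = 26,  x_4 = 29,  x_5 = 14,  x_6 = 2,  x_7 = 16,  x_8 = 18,  x_9 = 34,  x_{10} = 11,  x_{11} = 4,  x_{12} = 15,  x_{13} = 19,  x_{14} = 34,  x_{15} = 12,  x_{16} = 5,  x_{17} = 17,  x_{18} = 22,  x_{19} = 39,  x_{20} = 20,  x_{21} = 18,  x_{22} = 38,  x_{23} = 15,  x_{24} = 12,  x_{25} = 27,  x_{26} = 39,  x_{27} = 25,  x_{28} = 23,  x_{29} = 7,  x_{30} = 30,  x_{31} = 37,  x_{32} = 26,  x_{33} = 22,  x_{34} = 7,  x_{35} = 29,  x_{36} = 36,  x_{37} = 24,  x_{38} = 19,  x_{39} = 2,  x_{40} = 21,  x_{41} = 23.
The sequence repeats with period 40.
So x_{8926} = x_{0 + ((8926-0) mod 40)} = x_6 = 2.

2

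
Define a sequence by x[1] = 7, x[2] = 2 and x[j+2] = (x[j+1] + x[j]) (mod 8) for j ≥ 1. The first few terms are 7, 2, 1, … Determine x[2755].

3

Computing terms: x[1] = 7; x[2] = 2; x[3] = 1; x[4] = 3; x[5] = 4; x[6] = 7; x[7] = 3; x[8] = 2; x[9] = 5; x[10] = 7; x[11] = 4; x[12] = 3; x[13] = 7; x[14] = 2.
Since (x[13], x[14]) = (x[1], x[2]) = (7, 2) (two consecutive terms determine the rest), the sequence is periodic with period 12.
(2755 - 1) mod 12 = 6, so x[2755] = x[7] = 3.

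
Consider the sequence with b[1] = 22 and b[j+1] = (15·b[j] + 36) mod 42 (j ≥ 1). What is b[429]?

30

Computing terms: b[1] = 22; b[2] = 30; b[3] = 24; b[4] = 18; b[5] = 12; b[6] = 6; b[7] = 0; b[8] = 36; b[9] = 30.
Since b[9] = b[2] = 30, the sequence is eventually periodic: after a pre-period of length 1 it cycles with period 7.
For j ≥ 2, b[j] depends only on (j - 2) mod 7. (429 - 2) mod 7 = 0, so b[429] = b[2] = 30.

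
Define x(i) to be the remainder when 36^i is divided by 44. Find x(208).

16

x(0) = 1,  x(1) = 36,  x(2) = 20,  x(3) = 16,  x(4) = 4,  x(5) = 12,  x(6) = 36.
Since x(6) = x(1) = 36, the sequence is eventually periodic: after a pre-period of length 1 it cycles with period 5.
For i ≥ 1, x(i) depends only on (i - 1) mod 5. (208 - 1) mod 5 = 2, so x(208) = x(3) = 16.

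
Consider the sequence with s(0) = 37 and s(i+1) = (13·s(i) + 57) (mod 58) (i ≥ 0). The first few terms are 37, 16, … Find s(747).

We have s(0) = 37; s(1) = 16; s(2) = 33; s(3) = 22; s(4) = 53; s(5) = 50; s(6) = 11; s(7) = 26; s(8) = 47; s(9) = 30; s(10) = 41; s(11) = 10; s(12) = 13; s(13) = 52; s(14) = 37.
Since s(14) = s(0) = 37, the sequence is periodic with period 14.
So s(747) = s(0 + ((747-0) mod 14)) = s(5) = 50.

50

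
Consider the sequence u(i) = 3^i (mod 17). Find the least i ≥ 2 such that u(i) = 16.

8

We have u(1) = 3; u(2) = 9; u(3) = 10; u(4) = 13; u(5) = 5; u(6) = 15; u(7) = 11; u(8) = 16; u(9) = 14; u(10) = 8; u(11) = 7; u(12) = 4; u(13) = 12; u(14) = 2; u(15) = 6; u(16) = 1; u(17) = 3.
The sequence repeats with period 16.
The value 16 first appears (with i ≥ 2) at u(8).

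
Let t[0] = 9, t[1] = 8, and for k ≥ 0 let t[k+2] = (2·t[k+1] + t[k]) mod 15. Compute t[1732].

6

We have t[0] = 9,  t[1] = 8,  t[2] = 10,  t[3] = 13,  t[4] = 6,  t[5] = 10,  t[6] = 11,  t[7] = 2,  t[8] = 0,  t[9] = 2,  t[10] = 4,  t[11] = 10,  t[12] = 9,  t[13] = 13,  t[14] = 5,  t[15] = 8,  t[16] = 6,  t[17] = 5,  t[18] = 1,  t[19] = 7,  t[20] = 0,  t[21] = 7,  t[22] = 14,  t[23] = 5,  t[24] = 9,  t[25] = 8.
Since (t[24], t[25]) = (t[0], t[1]) = (9, 8) (two consecutive terms determine the rest), the sequence is periodic with period 24.
(1732 - 0) mod 24 = 4, so t[1732] = t[4] = 6.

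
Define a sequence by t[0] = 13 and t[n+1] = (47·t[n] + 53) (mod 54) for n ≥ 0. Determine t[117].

34

Listing terms: t[0] = 13; t[1] = 16; t[2] = 49; t[3] = 34; t[4] = 31; t[5] = 52; t[6] = 13.
The sequence repeats with period 6.
So t[117] = t[0 + ((117-0) mod 6)] = t[3] = 34.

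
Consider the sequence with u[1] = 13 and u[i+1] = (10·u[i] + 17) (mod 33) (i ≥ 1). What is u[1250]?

We have u[1] = 13,  u[2] = 15,  u[3] = 2,  u[4] = 4,  u[5] = 24,  u[6] = 26,  u[7] = 13.
The sequence repeats with period 6.
So u[1250] = u[1 + ((1250-1) mod 6)] = u[2] = 15.

15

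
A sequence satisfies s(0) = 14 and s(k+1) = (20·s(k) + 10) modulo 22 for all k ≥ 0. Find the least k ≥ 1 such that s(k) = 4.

1

Computing terms: s(0) = 14; s(1) = 4; s(2) = 2; s(3) = 6; s(4) = 20; s(5) = 14.
The sequence repeats with period 5.
The value 4 first appears (with k ≥ 1) at s(1).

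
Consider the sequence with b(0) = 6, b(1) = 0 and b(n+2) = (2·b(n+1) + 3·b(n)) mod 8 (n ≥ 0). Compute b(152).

Listing terms: b(0) = 6; b(1) = 0; b(2) = 2; b(3) = 4; b(4) = 6; b(5) = 0.
The sequence repeats with period 4.
So b(152) = b(0 + ((152-0) mod 4)) = b(0) = 6.

6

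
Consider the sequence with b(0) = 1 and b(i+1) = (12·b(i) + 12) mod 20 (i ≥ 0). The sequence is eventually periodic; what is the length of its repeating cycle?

Listing terms: b(0) = 1, b(1) = 4, b(2) = 0, b(3) = 12, b(4) = 16, b(5) = 4.
Since b(5) = b(1) = 4, the sequence is eventually periodic: after a pre-period of length 1 it cycles with period 4.

4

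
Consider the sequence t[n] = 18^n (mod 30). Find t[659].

t[0] = 1; t[1] = 18; t[2] = 24; t[3] = 12; t[4] = 6; t[5] = 18.
Since t[5] = t[1] = 18, the sequence is eventually periodic: after a pre-period of length 1 it cycles with period 4.
For n ≥ 1, t[n] depends only on (n - 1) mod 4. (659 - 1) mod 4 = 2, so t[659] = t[3] = 12.

12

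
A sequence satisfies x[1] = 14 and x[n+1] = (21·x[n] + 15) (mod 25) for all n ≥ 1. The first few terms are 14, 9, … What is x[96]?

x[1] = 14; x[2] = 9; x[3] = 4; x[4] = 24; x[5] = 19; x[6] = 14.
Since x[6] = x[1] = 14, the sequence is periodic with period 5.
So x[96] = x[1 + ((96-1) mod 5)] = x[1] = 14.

14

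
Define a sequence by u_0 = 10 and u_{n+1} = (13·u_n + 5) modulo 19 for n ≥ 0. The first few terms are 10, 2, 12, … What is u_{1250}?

0

Listing terms: u_0 = 10, u_1 = 2, u_2 = 12, u_3 = 9, u_4 = 8, u_5 = 14, u_6 = 16, u_7 = 4, u_8 = 0, u_9 = 5, u_{10} = 13, u_{11} = 3, u_{12} = 6, u_{13} = 7, u_{14} = 1, u_{15} = 18, u_{16} = 11, u_{17} = 15, u_{18} = 10.
The sequence repeats with period 18.
(1250 - 0) mod 18 = 8, so u_{1250} = u_8 = 0.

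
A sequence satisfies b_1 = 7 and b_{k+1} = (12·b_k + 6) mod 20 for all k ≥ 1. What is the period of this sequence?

4

b_1 = 7,  b_2 = 10,  b_3 = 6,  b_4 = 18,  b_5 = 2,  b_6 = 10.
Since b_6 = b_2 = 10, the sequence is eventually periodic: after a pre-period of length 1 it cycles with period 4.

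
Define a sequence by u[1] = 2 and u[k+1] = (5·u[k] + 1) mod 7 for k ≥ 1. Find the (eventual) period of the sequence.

We have u[1] = 2; u[2] = 4; u[3] = 0; u[4] = 1; u[5] = 6; u[6] = 3; u[7] = 2.
Since u[7] = u[1] = 2, the sequence is periodic with period 6.

6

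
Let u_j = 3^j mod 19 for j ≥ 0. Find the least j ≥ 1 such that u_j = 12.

15

u_0 = 1; u_1 = 3; u_2 = 9; u_3 = 8; u_4 = 5; u_5 = 15; u_6 = 7; u_7 = 2; u_8 = 6; u_9 = 18; u_{10} = 16; u_{11} = 10; u_{12} = 11; u_{13} = 14; u_{14} = 4; u_{15} = 12; u_{16} = 17; u_{17} = 13; u_{18} = 1.
The sequence repeats with period 18.
The value 12 first appears (with j ≥ 1) at u_{15}.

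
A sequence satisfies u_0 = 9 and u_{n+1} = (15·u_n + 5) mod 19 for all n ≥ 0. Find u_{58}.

16

Computing terms: u_0 = 9,  u_1 = 7,  u_2 = 15,  u_3 = 2,  u_4 = 16,  u_5 = 17,  u_6 = 13,  u_7 = 10,  u_8 = 3,  u_9 = 12,  u_{10} = 14,  u_{11} = 6,  u_{12} = 0,  u_{13} = 5,  u_{14} = 4,  u_{15} = 8,  u_{16} = 11,  u_{17} = 18,  u_{18} = 9.
The sequence repeats with period 18.
So u_{58} = u_{0 + ((58-0) mod 18)} = u_4 = 16.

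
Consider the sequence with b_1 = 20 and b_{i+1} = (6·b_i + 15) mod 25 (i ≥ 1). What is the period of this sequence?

5

Computing terms: b_1 = 20, b_2 = 10, b_3 = 0, b_4 = 15, b_5 = 5, b_6 = 20.
The sequence repeats with period 5.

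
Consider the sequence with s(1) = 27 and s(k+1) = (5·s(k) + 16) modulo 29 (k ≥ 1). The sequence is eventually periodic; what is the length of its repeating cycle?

14

s(1) = 27,  s(2) = 6,  s(3) = 17,  s(4) = 14,  s(5) = 28,  s(6) = 11,  s(7) = 13,  s(8) = 23,  s(9) = 15,  s(10) = 4,  s(11) = 7,  s(12) = 22,  s(13) = 10,  s(14) = 8,  s(15) = 27.
The sequence repeats with period 14.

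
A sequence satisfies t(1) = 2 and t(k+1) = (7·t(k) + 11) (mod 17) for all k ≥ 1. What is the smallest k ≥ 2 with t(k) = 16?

Listing terms: t(1) = 2,  t(2) = 8,  t(3) = 16,  t(4) = 4,  t(5) = 5,  t(6) = 12,  t(7) = 10,  t(8) = 13,  t(9) = 0,  t(10) = 11,  t(11) = 3,  t(12) = 15,  t(13) = 14,  t(14) = 7,  t(15) = 9,  t(16) = 6,  t(17) = 2.
The sequence repeats with period 16.
The value 16 first appears (with k ≥ 2) at t(3).

3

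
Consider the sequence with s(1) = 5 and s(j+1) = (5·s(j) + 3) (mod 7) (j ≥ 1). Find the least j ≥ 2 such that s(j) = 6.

We have s(1) = 5, s(2) = 0, s(3) = 3, s(4) = 4, s(5) = 2, s(6) = 6, s(7) = 5.
The sequence repeats with period 6.
The value 6 first appears (with j ≥ 2) at s(6).

6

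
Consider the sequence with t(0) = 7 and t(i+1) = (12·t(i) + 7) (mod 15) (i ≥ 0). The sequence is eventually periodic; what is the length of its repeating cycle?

Listing terms: t(0) = 7; t(1) = 1; t(2) = 4; t(3) = 10; t(4) = 7.
The sequence repeats with period 4.

4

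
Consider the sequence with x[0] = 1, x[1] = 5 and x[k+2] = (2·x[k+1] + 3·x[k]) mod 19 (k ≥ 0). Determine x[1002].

16

We have x[0] = 1,  x[1] = 5,  x[2] = 13,  x[3] = 3,  x[4] = 7,  x[5] = 4,  x[6] = 10,  x[7] = 13,  x[8] = 18,  x[9] = 18,  x[10] = 14,  x[11] = 6,  x[12] = 16,  x[13] = 12,  x[14] = 15,  x[15] = 9,  x[16] = 6,  x[17] = 1,  x[18] = 1,  x[19] = 5.
Since (x[18], x[19]) = (x[0], x[1]) = (1, 5) (two consecutive terms determine the rest), the sequence is periodic with period 18.
So x[1002] = x[0 + ((1002-0) mod 18)] = x[12] = 16.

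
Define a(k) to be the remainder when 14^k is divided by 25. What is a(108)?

Computing terms: a(1) = 14; a(2) = 21; a(3) = 19; a(4) = 16; a(5) = 24; a(6) = 11; a(7) = 4; a(8) = 6; a(9) = 9; a(10) = 1; a(11) = 14.
Since a(11) = a(1) = 14, the sequence is periodic with period 10.
(108 - 1) mod 10 = 7, so a(108) = a(8) = 6.

6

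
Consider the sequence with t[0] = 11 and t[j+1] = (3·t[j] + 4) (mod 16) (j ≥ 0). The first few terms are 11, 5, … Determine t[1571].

Listing terms: t[0] = 11, t[1] = 5, t[2] = 3, t[3] = 13, t[4] = 11.
Since t[4] = t[0] = 11, the sequence is periodic with period 4.
So t[1571] = t[0 + ((1571-0) mod 4)] = t[3] = 13.

13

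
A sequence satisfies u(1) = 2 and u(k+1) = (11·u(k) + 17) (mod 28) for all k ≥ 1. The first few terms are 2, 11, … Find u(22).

u(1) = 2, u(2) = 11, u(3) = 26, u(4) = 23, u(5) = 18, u(6) = 19, u(7) = 2.
The sequence repeats with period 6.
(22 - 1) mod 6 = 3, so u(22) = u(4) = 23.

23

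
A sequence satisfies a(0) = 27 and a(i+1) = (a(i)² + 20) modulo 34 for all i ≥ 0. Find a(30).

Computing terms: a(0) = 27; a(1) = 1; a(2) = 21; a(3) = 19; a(4) = 7; a(5) = 1.
Since a(5) = a(1) = 1, the sequence is eventually periodic: after a pre-period of length 1 it cycles with period 4.
For i ≥ 1, a(i) depends only on (i - 1) mod 4. (30 - 1) mod 4 = 1, so a(30) = a(2) = 21.

21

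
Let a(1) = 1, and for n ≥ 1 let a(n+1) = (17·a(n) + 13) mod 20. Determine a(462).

Computing terms: a(1) = 1, a(2) = 10, a(3) = 3, a(4) = 4, a(5) = 1.
The sequence repeats with period 4.
(462 - 1) mod 4 = 1, so a(462) = a(2) = 10.

10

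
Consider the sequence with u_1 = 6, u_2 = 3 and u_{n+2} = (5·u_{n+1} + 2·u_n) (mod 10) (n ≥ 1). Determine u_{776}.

9

Computing terms: u_1 = 6, u_2 = 3, u_3 = 7, u_4 = 1, u_5 = 9, u_6 = 7, u_7 = 3, u_8 = 9, u_9 = 1, u_{10} = 3, u_{11} = 7.
Since (u_{10}, u_{11}) = (u_2, u_3) = (3, 7) (two consecutive terms determine the rest), the sequence is eventually periodic: after a pre-period of length 1 it cycles with period 8.
For n ≥ 2, u_n depends only on (n - 2) mod 8. (776 - 2) mod 8 = 6, so u_{776} = u_8 = 9.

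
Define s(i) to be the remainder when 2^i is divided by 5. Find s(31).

3

Listing terms: s(0) = 1, s(1) = 2, s(2) = 4, s(3) = 3, s(4) = 1.
The sequence repeats with period 4.
(31 - 0) mod 4 = 3, so s(31) = s(3) = 3.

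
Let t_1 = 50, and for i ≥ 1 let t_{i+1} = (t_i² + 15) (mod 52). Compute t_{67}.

t_1 = 50,  t_2 = 19,  t_3 = 12,  t_4 = 3,  t_5 = 24,  t_6 = 19.
Since t_6 = t_2 = 19, the sequence is eventually periodic: after a pre-period of length 1 it cycles with period 4.
For i ≥ 2, t_i depends only on (i - 2) mod 4. (67 - 2) mod 4 = 1, so t_{67} = t_3 = 12.

12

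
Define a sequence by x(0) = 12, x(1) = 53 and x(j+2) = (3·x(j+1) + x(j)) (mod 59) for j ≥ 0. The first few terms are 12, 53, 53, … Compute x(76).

x(0) = 12,  x(1) = 53,  x(2) = 53,  x(3) = 35,  x(4) = 40,  x(5) = 37,  x(6) = 33,  x(7) = 18,  x(8) = 28,  x(9) = 43,  x(10) = 39,  x(11) = 42,  x(12) = 47,  x(13) = 6,  x(14) = 6,  x(15) = 24,  x(16) = 19,  x(17) = 22,  x(18) = 26,  x(19) = 41,  x(20) = 31,  x(21) = 16,  x(22) = 20,  x(23) = 17,  x(24) = 12,  x(25) = 53.
The sequence repeats with period 24.
(76 - 0) mod 24 = 4, so x(76) = x(4) = 40.

40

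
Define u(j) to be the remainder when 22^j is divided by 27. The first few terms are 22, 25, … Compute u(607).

u(1) = 22, u(2) = 25, u(3) = 10, u(4) = 4, u(5) = 7, u(6) = 19, u(7) = 13, u(8) = 16, u(9) = 1, u(10) = 22.
The sequence repeats with period 9.
(607 - 1) mod 9 = 3, so u(607) = u(4) = 4.

4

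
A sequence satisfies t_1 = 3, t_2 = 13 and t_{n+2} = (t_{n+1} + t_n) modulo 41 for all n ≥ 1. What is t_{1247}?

Listing terms: t_1 = 3,  t_2 = 13,  t_3 = 16,  t_4 = 29,  t_5 = 4,  t_6 = 33,  t_7 = 37,  t_8 = 29,  t_9 = 25,  t_{10} = 13,  t_{11} = 38,  t_{12} = 10,  t_{13} = 7,  t_{14} = 17,  t_{15} = 24,  t_{16} = 0,  t_{17} = 24,  t_{18} = 24,  t_{19} = 7,  t_{20} = 31,  t_{21} = 38,  t_{22} = 28,  t_{23} = 25,  t_{24} = 12,  t_{25} = 37,  t_{26} = 8,  t_{27} = 4,  t_{28} = 12,  t_{29} = 16,  t_{30} = 28,  t_{31} = 3,  t_{32} = 31,  t_{33} = 34,  t_{34} = 24,  t_{35} = 17,  t_{36} = 0,  t_{37} = 17,  t_{38} = 17,  t_{39} = 34,  t_{40} = 10,  t_{41} = 3,  t_{42} = 13.
Since (t_{41}, t_{42}) = (t_1, t_2) = (3, 13) (two consecutive terms determine the rest), the sequence is periodic with period 40.
So t_{1247} = t_{1 + ((1247-1) mod 40)} = t_7 = 37.

37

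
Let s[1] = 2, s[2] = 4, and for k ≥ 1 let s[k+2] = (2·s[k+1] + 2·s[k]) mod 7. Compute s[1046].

We have s[1] = 2, s[2] = 4, s[3] = 5, s[4] = 4, s[5] = 4, s[6] = 2, s[7] = 5, s[8] = 0, s[9] = 3, s[10] = 6, s[11] = 4, s[12] = 6, s[13] = 6, s[14] = 3, s[15] = 4, s[16] = 0, s[17] = 1, s[18] = 2, s[19] = 6, s[20] = 2, s[21] = 2, s[22] = 1, s[23] = 6, s[24] = 0, s[25] = 5, s[26] = 3, s[27] = 2, s[28] = 3, s[29] = 3, s[30] = 5, s[31] = 2, s[32] = 0, s[33] = 4, s[34] = 1, s[35] = 3, s[36] = 1, s[37] = 1, s[38] = 4, s[39] = 3, s[40] = 0, s[41] = 6, s[42] = 5, s[43] = 1, s[44] = 5, s[45] = 5, s[46] = 6, s[47] = 1, s[48] = 0, s[49] = 2, s[50] = 4.
The sequence repeats with period 48.
So s[1046] = s[1 + ((1046-1) mod 48)] = s[38] = 4.

4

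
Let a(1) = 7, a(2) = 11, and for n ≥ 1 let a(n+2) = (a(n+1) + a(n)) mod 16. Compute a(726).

We have a(1) = 7,  a(2) = 11,  a(3) = 2,  a(4) = 13,  a(5) = 15,  a(6) = 12,  a(7) = 11,  a(8) = 7,  a(9) = 2,  a(10) = 9,  a(11) = 11,  a(12) = 4,  a(13) = 15,  a(14) = 3,  a(15) = 2,  a(16) = 5,  a(17) = 7,  a(18) = 12,  a(19) = 3,  a(20) = 15,  a(21) = 2,  a(22) = 1,  a(23) = 3,  a(24) = 4,  a(25) = 7,  a(26) = 11.
Since (a(25), a(26)) = (a(1), a(2)) = (7, 11) (two consecutive terms determine the rest), the sequence is periodic with period 24.
So a(726) = a(1 + ((726-1) mod 24)) = a(6) = 12.

12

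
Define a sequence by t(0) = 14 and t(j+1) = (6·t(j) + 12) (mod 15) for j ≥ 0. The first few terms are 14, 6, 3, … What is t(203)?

0

Listing terms: t(0) = 14, t(1) = 6, t(2) = 3, t(3) = 0, t(4) = 12, t(5) = 9, t(6) = 6.
Since t(6) = t(1) = 6, the sequence is eventually periodic: after a pre-period of length 1 it cycles with period 5.
For j ≥ 1, t(j) depends only on (j - 1) mod 5. (203 - 1) mod 5 = 2, so t(203) = t(3) = 0.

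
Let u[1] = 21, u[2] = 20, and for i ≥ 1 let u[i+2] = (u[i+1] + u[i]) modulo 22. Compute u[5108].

10

Computing terms: u[1] = 21,  u[2] = 20,  u[3] = 19,  u[4] = 17,  u[5] = 14,  u[6] = 9,  u[7] = 1,  u[8] = 10,  u[9] = 11,  u[10] = 21,  u[11] = 10,  u[12] = 9,  u[13] = 19,  u[14] = 6,  u[15] = 3,  u[16] = 9,  u[17] = 12,  u[18] = 21,  u[19] = 11,  u[20] = 10,  u[21] = 21,  u[22] = 9,  u[23] = 8,  u[24] = 17,  u[25] = 3,  u[26] = 20,  u[27] = 1,  u[28] = 21,  u[29] = 0,  u[30] = 21,  u[31] = 21,  u[32] = 20.
Since (u[31], u[32]) = (u[1], u[2]) = (21, 20) (two consecutive terms determine the rest), the sequence is periodic with period 30.
So u[5108] = u[1 + ((5108-1) mod 30)] = u[8] = 10.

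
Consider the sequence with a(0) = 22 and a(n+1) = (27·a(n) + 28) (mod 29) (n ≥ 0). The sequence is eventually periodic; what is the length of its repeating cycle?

We have a(0) = 22; a(1) = 13; a(2) = 2; a(3) = 24; a(4) = 9; a(5) = 10; a(6) = 8; a(7) = 12; a(8) = 4; a(9) = 20; a(10) = 17; a(11) = 23; a(12) = 11; a(13) = 6; a(14) = 16; a(15) = 25; a(16) = 7; a(17) = 14; a(18) = 0; a(19) = 28; a(20) = 1; a(21) = 26; a(22) = 5; a(23) = 18; a(24) = 21; a(25) = 15; a(26) = 27; a(27) = 3; a(28) = 22.
Since a(28) = a(0) = 22, the sequence is periodic with period 28.

28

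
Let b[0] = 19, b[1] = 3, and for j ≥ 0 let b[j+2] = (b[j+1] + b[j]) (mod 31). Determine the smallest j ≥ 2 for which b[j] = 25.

Computing terms: b[0] = 19,  b[1] = 3,  b[2] = 22,  b[3] = 25,  b[4] = 16,  b[5] = 10,  b[6] = 26,  b[7] = 5,  b[8] = 0,  b[9] = 5,  b[10] = 5,  b[11] = 10,  b[12] = 15,  b[13] = 25,  b[14] = 9,  b[15] = 3,  b[16] = 12,  b[17] = 15,  b[18] = 27,  b[19] = 11,  b[20] = 7,  b[21] = 18,  b[22] = 25,  b[23] = 12,  b[24] = 6,  b[25] = 18,  b[26] = 24,  b[27] = 11,  b[28] = 4,  b[29] = 15,  b[30] = 19,  b[31] = 3.
Since (b[30], b[31]) = (b[0], b[1]) = (19, 3) (two consecutive terms determine the rest), the sequence is periodic with period 30.
The value 25 first appears (with j ≥ 2) at b[3].

3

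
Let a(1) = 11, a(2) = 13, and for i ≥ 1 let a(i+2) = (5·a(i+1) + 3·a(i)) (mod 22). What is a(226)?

Listing terms: a(1) = 11; a(2) = 13; a(3) = 10; a(4) = 1; a(5) = 13; a(6) = 2; a(7) = 5; a(8) = 9; a(9) = 16; a(10) = 19; a(11) = 11; a(12) = 2; a(13) = 21; a(14) = 1; a(15) = 2; a(16) = 13; a(17) = 5; a(18) = 20; a(19) = 5; a(20) = 19; a(21) = 0; a(22) = 13; a(23) = 21; a(24) = 12; a(25) = 13; a(26) = 13; a(27) = 16; a(28) = 9; a(29) = 5; a(30) = 8; a(31) = 11; a(32) = 13.
The sequence repeats with period 30.
(226 - 1) mod 30 = 15, so a(226) = a(16) = 13.

13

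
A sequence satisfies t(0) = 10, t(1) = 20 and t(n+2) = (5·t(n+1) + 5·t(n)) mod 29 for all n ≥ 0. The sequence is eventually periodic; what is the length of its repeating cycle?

t(0) = 10, t(1) = 20, t(2) = 5, t(3) = 9, t(4) = 12, t(5) = 18, t(6) = 5, t(7) = 28, t(8) = 20, t(9) = 8, t(10) = 24, t(11) = 15, t(12) = 21, t(13) = 6, t(14) = 19, t(15) = 9, t(16) = 24, t(17) = 20, t(18) = 17, t(19) = 11, t(20) = 24, t(21) = 1, t(22) = 9, t(23) = 21, t(24) = 5, t(25) = 14, t(26) = 8, t(27) = 23, t(28) = 10, t(29) = 20.
The sequence repeats with period 28.

28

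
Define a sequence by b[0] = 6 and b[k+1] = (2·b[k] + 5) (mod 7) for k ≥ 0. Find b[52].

We have b[0] = 6; b[1] = 3; b[2] = 4; b[3] = 6.
Since b[3] = b[0] = 6, the sequence is periodic with period 3.
(52 - 0) mod 3 = 1, so b[52] = b[1] = 3.

3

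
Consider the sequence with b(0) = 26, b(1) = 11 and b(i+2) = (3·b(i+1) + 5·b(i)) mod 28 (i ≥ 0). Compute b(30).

26

We have b(0) = 26; b(1) = 11; b(2) = 23; b(3) = 12; b(4) = 11; b(5) = 9; b(6) = 26; b(7) = 11.
The sequence repeats with period 6.
(30 - 0) mod 6 = 0, so b(30) = b(0) = 26.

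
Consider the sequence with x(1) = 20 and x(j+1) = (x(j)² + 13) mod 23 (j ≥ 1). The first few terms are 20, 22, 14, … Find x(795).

17

Computing terms: x(1) = 20, x(2) = 22, x(3) = 14, x(4) = 2, x(5) = 17, x(6) = 3, x(7) = 22.
Since x(7) = x(2) = 22, the sequence is eventually periodic: after a pre-period of length 1 it cycles with period 5.
For j ≥ 2, x(j) depends only on (j - 2) mod 5. (795 - 2) mod 5 = 3, so x(795) = x(5) = 17.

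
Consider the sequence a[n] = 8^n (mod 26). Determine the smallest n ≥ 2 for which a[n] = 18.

a[1] = 8,  a[2] = 12,  a[3] = 18,  a[4] = 14,  a[5] = 8.
Since a[5] = a[1] = 8, the sequence is periodic with period 4.
The value 18 first appears (with n ≥ 2) at a[3].

3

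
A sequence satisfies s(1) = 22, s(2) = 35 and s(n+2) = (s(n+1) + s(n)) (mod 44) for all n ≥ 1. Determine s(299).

We have s(1) = 22,  s(2) = 35,  s(3) = 13,  s(4) = 4,  s(5) = 17,  s(6) = 21,  s(7) = 38,  s(8) = 15,  s(9) = 9,  s(10) = 24,  s(11) = 33,  s(12) = 13,  s(13) = 2,  s(14) = 15,  s(15) = 17,  s(16) = 32,  s(17) = 5,  s(18) = 37,  s(19) = 42,  s(20) = 35,  s(21) = 33,  s(22) = 24,  s(23) = 13,  s(24) = 37,  s(25) = 6,  s(26) = 43,  s(27) = 5,  s(28) = 4,  s(29) = 9,  s(30) = 13,  s(31) = 22,  s(32) = 35.
The sequence repeats with period 30.
So s(299) = s(1 + ((299-1) mod 30)) = s(29) = 9.

9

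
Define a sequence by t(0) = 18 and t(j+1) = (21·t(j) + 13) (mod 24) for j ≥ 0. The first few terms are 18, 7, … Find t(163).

13

Listing terms: t(0) = 18,  t(1) = 7,  t(2) = 16,  t(3) = 13,  t(4) = 22,  t(5) = 19,  t(6) = 4,  t(7) = 1,  t(8) = 10,  t(9) = 7.
Since t(9) = t(1) = 7, the sequence is eventually periodic: after a pre-period of length 1 it cycles with period 8.
For j ≥ 1, t(j) depends only on (j - 1) mod 8. (163 - 1) mod 8 = 2, so t(163) = t(3) = 13.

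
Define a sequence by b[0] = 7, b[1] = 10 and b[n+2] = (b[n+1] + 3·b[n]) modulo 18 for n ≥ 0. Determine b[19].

10

Listing terms: b[0] = 7, b[1] = 10, b[2] = 13, b[3] = 7, b[4] = 10.
Since (b[3], b[4]) = (b[0], b[1]) = (7, 10) (two consecutive terms determine the rest), the sequence is periodic with period 3.
(19 - 0) mod 3 = 1, so b[19] = b[1] = 10.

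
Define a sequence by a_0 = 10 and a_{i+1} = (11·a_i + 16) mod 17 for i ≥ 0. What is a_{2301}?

15

We have a_0 = 10; a_1 = 7; a_2 = 8; a_3 = 2; a_4 = 4; a_5 = 9; a_6 = 13; a_7 = 6; a_8 = 14; a_9 = 0; a_{10} = 16; a_{11} = 5; a_{12} = 3; a_{13} = 15; a_{14} = 11; a_{15} = 1; a_{16} = 10.
Since a_{16} = a_0 = 10, the sequence is periodic with period 16.
So a_{2301} = a_{0 + ((2301-0) mod 16)} = a_{13} = 15.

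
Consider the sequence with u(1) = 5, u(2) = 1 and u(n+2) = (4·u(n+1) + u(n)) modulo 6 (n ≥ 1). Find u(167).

3

We have u(1) = 5; u(2) = 1; u(3) = 3; u(4) = 1; u(5) = 1; u(6) = 5; u(7) = 3; u(8) = 5; u(9) = 5; u(10) = 1.
Since (u(9), u(10)) = (u(1), u(2)) = (5, 1) (two consecutive terms determine the rest), the sequence is periodic with period 8.
So u(167) = u(1 + ((167-1) mod 8)) = u(7) = 3.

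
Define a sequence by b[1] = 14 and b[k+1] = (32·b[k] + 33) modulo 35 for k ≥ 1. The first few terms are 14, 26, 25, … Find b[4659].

b[1] = 14,  b[2] = 26,  b[3] = 25,  b[4] = 28,  b[5] = 19,  b[6] = 11,  b[7] = 0,  b[8] = 33,  b[9] = 4,  b[10] = 21,  b[11] = 5,  b[12] = 18,  b[13] = 14.
Since b[13] = b[1] = 14, the sequence is periodic with period 12.
(4659 - 1) mod 12 = 2, so b[4659] = b[3] = 25.

25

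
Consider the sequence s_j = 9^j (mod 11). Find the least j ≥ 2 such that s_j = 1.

5

Listing terms: s_1 = 9; s_2 = 4; s_3 = 3; s_4 = 5; s_5 = 1; s_6 = 9.
The sequence repeats with period 5.
The value 1 first appears (with j ≥ 2) at s_5.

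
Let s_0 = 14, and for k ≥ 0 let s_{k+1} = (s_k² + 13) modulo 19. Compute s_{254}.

1

Computing terms: s_0 = 14; s_1 = 0; s_2 = 13; s_3 = 11; s_4 = 1; s_5 = 14.
Since s_5 = s_0 = 14, the sequence is periodic with period 5.
So s_{254} = s_{0 + ((254-0) mod 5)} = s_4 = 1.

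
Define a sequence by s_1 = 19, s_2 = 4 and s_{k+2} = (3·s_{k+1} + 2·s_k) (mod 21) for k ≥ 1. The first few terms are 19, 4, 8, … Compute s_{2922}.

Listing terms: s_1 = 19,  s_2 = 4,  s_3 = 8,  s_4 = 11,  s_5 = 7,  s_6 = 1,  s_7 = 17,  s_8 = 11,  s_9 = 4,  s_{10} = 13,  s_{11} = 5,  s_{12} = 20,  s_{13} = 7,  s_{14} = 19,  s_{15} = 8,  s_{16} = 20,  s_{17} = 13,  s_{18} = 16,  s_{19} = 11,  s_{20} = 2,  s_{21} = 7,  s_{22} = 4,  s_{23} = 5,  s_{24} = 2,  s_{25} = 16,  s_{26} = 10,  s_{27} = 20,  s_{28} = 17,  s_{29} = 7,  s_{30} = 13,  s_{31} = 11,  s_{32} = 17,  s_{33} = 10,  s_{34} = 1,  s_{35} = 2,  s_{36} = 8,  s_{37} = 7,  s_{38} = 16,  s_{39} = 20,  s_{40} = 8,  s_{41} = 1,  s_{42} = 19,  s_{43} = 17,  s_{44} = 5,  s_{45} = 7,  s_{46} = 10,  s_{47} = 2,  s_{48} = 5,  s_{49} = 19,  s_{50} = 4.
Since (s_{49}, s_{50}) = (s_1, s_2) = (19, 4) (two consecutive terms determine the rest), the sequence is periodic with period 48.
So s_{2922} = s_{1 + ((2922-1) mod 48)} = s_{42} = 19.

19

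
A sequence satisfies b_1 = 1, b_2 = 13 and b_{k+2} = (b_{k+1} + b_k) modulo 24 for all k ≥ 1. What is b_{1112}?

Listing terms: b_1 = 1; b_2 = 13; b_3 = 14; b_4 = 3; b_5 = 17; b_6 = 20; b_7 = 13; b_8 = 9; b_9 = 22; b_{10} = 7; b_{11} = 5; b_{12} = 12; b_{13} = 17; b_{14} = 5; b_{15} = 22; b_{16} = 3; b_{17} = 1; b_{18} = 4; b_{19} = 5; b_{20} = 9; b_{21} = 14; b_{22} = 23; b_{23} = 13; b_{24} = 12; b_{25} = 1; b_{26} = 13.
The sequence repeats with period 24.
So b_{1112} = b_{1 + ((1112-1) mod 24)} = b_8 = 9.

9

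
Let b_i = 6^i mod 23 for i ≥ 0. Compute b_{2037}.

13

b_0 = 1; b_1 = 6; b_2 = 13; b_3 = 9; b_4 = 8; b_5 = 2; b_6 = 12; b_7 = 3; b_8 = 18; b_9 = 16; b_{10} = 4; b_{11} = 1.
Since b_{11} = b_0 = 1, the sequence is periodic with period 11.
So b_{2037} = b_{0 + ((2037-0) mod 11)} = b_2 = 13.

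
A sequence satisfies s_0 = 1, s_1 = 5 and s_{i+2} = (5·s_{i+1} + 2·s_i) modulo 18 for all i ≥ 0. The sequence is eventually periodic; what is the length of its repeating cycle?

Listing terms: s_0 = 1,  s_1 = 5,  s_2 = 9,  s_3 = 1,  s_4 = 5.
The sequence repeats with period 3.

3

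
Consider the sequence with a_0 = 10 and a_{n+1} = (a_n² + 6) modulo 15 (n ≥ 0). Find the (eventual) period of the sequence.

a_0 = 10, a_1 = 1, a_2 = 7, a_3 = 10.
Since a_3 = a_0 = 10, the sequence is periodic with period 3.

3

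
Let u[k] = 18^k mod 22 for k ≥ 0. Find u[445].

10

u[0] = 1, u[1] = 18, u[2] = 16, u[3] = 2, u[4] = 14, u[5] = 10, u[6] = 4, u[7] = 6, u[8] = 20, u[9] = 8, u[10] = 12, u[11] = 18.
Since u[11] = u[1] = 18, the sequence is eventually periodic: after a pre-period of length 1 it cycles with period 10.
For k ≥ 1, u[k] depends only on (k - 1) mod 10. (445 - 1) mod 10 = 4, so u[445] = u[5] = 10.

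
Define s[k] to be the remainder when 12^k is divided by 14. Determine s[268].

2

s[0] = 1, s[1] = 12, s[2] = 4, s[3] = 6, s[4] = 2, s[5] = 10, s[6] = 8, s[7] = 12.
Since s[7] = s[1] = 12, the sequence is eventually periodic: after a pre-period of length 1 it cycles with period 6.
For k ≥ 1, s[k] depends only on (k - 1) mod 6. (268 - 1) mod 6 = 3, so s[268] = s[4] = 2.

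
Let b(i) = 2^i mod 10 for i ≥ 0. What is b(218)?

4

Computing terms: b(0) = 1, b(1) = 2, b(2) = 4, b(3) = 8, b(4) = 6, b(5) = 2.
Since b(5) = b(1) = 2, the sequence is eventually periodic: after a pre-period of length 1 it cycles with period 4.
For i ≥ 1, b(i) depends only on (i - 1) mod 4. (218 - 1) mod 4 = 1, so b(218) = b(2) = 4.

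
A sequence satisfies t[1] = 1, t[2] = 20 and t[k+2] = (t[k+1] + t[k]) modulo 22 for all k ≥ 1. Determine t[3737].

Computing terms: t[1] = 1; t[2] = 20; t[3] = 21; t[4] = 19; t[5] = 18; t[6] = 15; t[7] = 11; t[8] = 4; t[9] = 15; t[10] = 19; t[11] = 12; t[12] = 9; t[13] = 21; t[14] = 8; t[15] = 7; t[16] = 15; t[17] = 0; t[18] = 15; t[19] = 15; t[20] = 8; t[21] = 1; t[22] = 9; t[23] = 10; t[24] = 19; t[25] = 7; t[26] = 4; t[27] = 11; t[28] = 15; t[29] = 4; t[30] = 19; t[31] = 1; t[32] = 20.
Since (t[31], t[32]) = (t[1], t[2]) = (1, 20) (two consecutive terms determine the rest), the sequence is periodic with period 30.
So t[3737] = t[1 + ((3737-1) mod 30)] = t[17] = 0.

0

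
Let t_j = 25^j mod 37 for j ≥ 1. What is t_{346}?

16

Listing terms: t_1 = 25,  t_2 = 33,  t_3 = 11,  t_4 = 16,  t_5 = 30,  t_6 = 10,  t_7 = 28,  t_8 = 34,  t_9 = 36,  t_{10} = 12,  t_{11} = 4,  t_{12} = 26,  t_{13} = 21,  t_{14} = 7,  t_{15} = 27,  t_{16} = 9,  t_{17} = 3,  t_{18} = 1,  t_{19} = 25.
Since t_{19} = t_1 = 25, the sequence is periodic with period 18.
(346 - 1) mod 18 = 3, so t_{346} = t_4 = 16.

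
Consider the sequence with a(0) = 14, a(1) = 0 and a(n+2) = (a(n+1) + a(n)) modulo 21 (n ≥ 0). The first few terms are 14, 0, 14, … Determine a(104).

We have a(0) = 14; a(1) = 0; a(2) = 14; a(3) = 14; a(4) = 7; a(5) = 0; a(6) = 7; a(7) = 7; a(8) = 14; a(9) = 0.
The sequence repeats with period 8.
(104 - 0) mod 8 = 0, so a(104) = a(0) = 14.

14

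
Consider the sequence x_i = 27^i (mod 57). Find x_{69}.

18

Computing terms: x_1 = 27, x_2 = 45, x_3 = 18, x_4 = 30, x_5 = 12, x_6 = 39, x_7 = 27.
The sequence repeats with period 6.
So x_{69} = x_{1 + ((69-1) mod 6)} = x_3 = 18.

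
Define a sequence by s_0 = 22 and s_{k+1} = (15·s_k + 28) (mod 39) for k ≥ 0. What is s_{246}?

13

We have s_0 = 22,  s_1 = 7,  s_2 = 16,  s_3 = 34,  s_4 = 31,  s_5 = 25,  s_6 = 13,  s_7 = 28,  s_8 = 19,  s_9 = 1,  s_{10} = 4,  s_{11} = 10,  s_{12} = 22.
Since s_{12} = s_0 = 22, the sequence is periodic with period 12.
(246 - 0) mod 12 = 6, so s_{246} = s_6 = 13.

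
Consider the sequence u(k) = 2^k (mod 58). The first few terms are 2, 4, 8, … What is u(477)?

2

We have u(1) = 2, u(2) = 4, u(3) = 8, u(4) = 16, u(5) = 32, u(6) = 6, u(7) = 12, u(8) = 24, u(9) = 48, u(10) = 38, u(11) = 18, u(12) = 36, u(13) = 14, u(14) = 28, u(15) = 56, u(16) = 54, u(17) = 50, u(18) = 42, u(19) = 26, u(20) = 52, u(21) = 46, u(22) = 34, u(23) = 10, u(24) = 20, u(25) = 40, u(26) = 22, u(27) = 44, u(28) = 30, u(29) = 2.
Since u(29) = u(1) = 2, the sequence is periodic with period 28.
(477 - 1) mod 28 = 0, so u(477) = u(1) = 2.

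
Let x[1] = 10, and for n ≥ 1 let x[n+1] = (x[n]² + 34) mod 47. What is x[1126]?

We have x[1] = 10, x[2] = 40, x[3] = 36, x[4] = 14, x[5] = 42, x[6] = 12, x[7] = 37, x[8] = 40.
Since x[8] = x[2] = 40, the sequence is eventually periodic: after a pre-period of length 1 it cycles with period 6.
For n ≥ 2, x[n] depends only on (n - 2) mod 6. (1126 - 2) mod 6 = 2, so x[1126] = x[4] = 14.

14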